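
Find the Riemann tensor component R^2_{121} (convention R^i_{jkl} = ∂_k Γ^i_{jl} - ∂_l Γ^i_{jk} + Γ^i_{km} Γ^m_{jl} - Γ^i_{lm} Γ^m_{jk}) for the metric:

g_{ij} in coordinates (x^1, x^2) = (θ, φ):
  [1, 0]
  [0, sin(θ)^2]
Non-zero Christoffel symbols (Γ^k_{ij} = Γ^k_{ji}):
Γ^θ_{φ φ} = -sin(2*θ)/2
Γ^φ_{θ φ} = 1/tan(θ)
R^φ_{θ φ θ} = ∂_φ Γ^φ_{θ θ} - ∂_θ Γ^φ_{θ φ} + Γ^φ_{φ m} Γ^m_{θ θ} - Γ^φ_{θ m} Γ^m_{θ φ}
  = (0) - (-1/sin(θ)^2) + (0) - (1/tan(θ)^2) = 1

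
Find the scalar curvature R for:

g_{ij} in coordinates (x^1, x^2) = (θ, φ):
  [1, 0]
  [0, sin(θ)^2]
Non-zero Christoffel symbols (Γ^k_{ij} = Γ^k_{ji}):
Γ^θ_{φ φ} = -sin(2*θ)/2
Γ^φ_{θ φ} = 1/tan(θ)
Ricci tensor (R_{ij} = R^k_{ikj}): R_{θθ} = 1, R_{θφ} = 0, R_{φφ} = sin(θ)^2
Inverse metric: g^{θθ} = 1, g^{φφ} = 1/sin(θ)^2
R = g^{ij} R_{ij} = (1)(1) + (1/sin(θ)^2)(sin(θ)^2) = 2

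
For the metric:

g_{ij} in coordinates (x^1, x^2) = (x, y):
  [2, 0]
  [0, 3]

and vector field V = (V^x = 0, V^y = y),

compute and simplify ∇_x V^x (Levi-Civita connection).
All Christoffel symbols are zero.
∇_x V^x = ∂_x V^x + Γ^x_{x j} V^j
  = (0) + (0)(0) + (0)(y)
  = 0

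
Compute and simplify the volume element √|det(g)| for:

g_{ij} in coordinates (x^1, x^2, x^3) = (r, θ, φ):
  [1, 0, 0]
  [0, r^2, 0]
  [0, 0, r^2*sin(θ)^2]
det(g) = r^4*sin(θ)^2
√|det(g)| = r^2*sin(θ) (taking 0 < θ < π so that |sin(θ)| = sin(θ))
Volume element: dV = r^2*sin(θ) dr dθ dφ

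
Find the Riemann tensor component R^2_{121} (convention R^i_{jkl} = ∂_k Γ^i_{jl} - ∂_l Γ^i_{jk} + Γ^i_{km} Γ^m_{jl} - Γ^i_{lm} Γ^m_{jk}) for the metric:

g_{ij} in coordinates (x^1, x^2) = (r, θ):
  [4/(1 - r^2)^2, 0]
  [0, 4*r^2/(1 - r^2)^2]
Non-zero Christoffel symbols (Γ^k_{ij} = Γ^k_{ji}):
Γ^r_{r r} = 2*r/(1 - r^2)
Γ^r_{θ θ} = (r^3 + r)/(r^2 - 1)
Γ^θ_{r θ} = (-r^2 - 1)/(r^3 - r)
R^θ_{r θ r} = ∂_θ Γ^θ_{r r} - ∂_r Γ^θ_{r θ} + Γ^θ_{θ m} Γ^m_{r r} - Γ^θ_{r m} Γ^m_{r θ}
  = (0) - ((r^4 + 4*r^2 - 1)/(r^3 - r)^2) + (2*(r^2 + 1)/(r^2 - 1)^2) - ((r^2 + 1)^2/(r^3 - r)^2) = -4/(r^2 - 1)^2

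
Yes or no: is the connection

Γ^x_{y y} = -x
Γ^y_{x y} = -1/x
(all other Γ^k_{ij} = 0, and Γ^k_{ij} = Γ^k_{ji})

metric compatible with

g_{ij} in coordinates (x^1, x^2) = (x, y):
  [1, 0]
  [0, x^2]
Using ∇_k g_{ij} = ∂_k g_{ij} - Γ^m_{ki} g_{mj} - Γ^m_{kj} g_{im}:
∇_y g_{xy} = (0) - (-x) - (-x) = 2*x ≠ 0
So the connection is not metric compatible (it is not the Levi-Civita connection).
No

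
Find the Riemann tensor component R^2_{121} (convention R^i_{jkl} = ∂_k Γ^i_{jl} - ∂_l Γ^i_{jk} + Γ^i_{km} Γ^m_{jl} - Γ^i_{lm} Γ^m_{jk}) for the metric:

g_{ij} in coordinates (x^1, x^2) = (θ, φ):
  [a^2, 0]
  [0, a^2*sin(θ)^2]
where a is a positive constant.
Non-zero Christoffel symbols (Γ^k_{ij} = Γ^k_{ji}):
Γ^θ_{φ φ} = -sin(2*θ)/2
Γ^φ_{θ φ} = 1/tan(θ)
R^φ_{θ φ θ} = ∂_φ Γ^φ_{θ θ} - ∂_θ Γ^φ_{θ φ} + Γ^φ_{φ m} Γ^m_{θ θ} - Γ^φ_{θ m} Γ^m_{θ φ}
  = (0) - (-1/sin(θ)^2) + (0) - (1/tan(θ)^2) = 1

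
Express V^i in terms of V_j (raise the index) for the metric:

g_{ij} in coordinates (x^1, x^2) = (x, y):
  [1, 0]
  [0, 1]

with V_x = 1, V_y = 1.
Inverse metric (diagonal): g^{xx} = 1, g^{yy} = 1
V^i = g^{ij} V_j:
V^x = (1)(1) + (0)(1) = 1
V^y = (0)(1) + (1)(1) = 1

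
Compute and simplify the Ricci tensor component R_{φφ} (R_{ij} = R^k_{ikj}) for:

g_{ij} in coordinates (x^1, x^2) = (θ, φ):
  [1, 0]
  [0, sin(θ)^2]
Non-zero Christoffel symbols (Γ^k_{ij} = Γ^k_{ji}):
Γ^θ_{φ φ} = -sin(2*θ)/2
Γ^φ_{θ φ} = 1/tan(θ)
R^θ_{φ θ φ} = ∂_θ Γ^θ_{φ φ} - ∂_φ Γ^θ_{φ θ} + Γ^θ_{θ m} Γ^m_{φ φ} - Γ^θ_{φ m} Γ^m_{φ θ}
  = (-cos(2*θ)) - (0) + (0) - (-cos(θ)^2) = sin(θ)^2
R^φ_{φ φ φ} = 0 (a repeated index in an antisymmetric pair)
R_{φφ} = R^θ_{φ θ φ} + R^φ_{φ φ φ} = (sin(θ)^2) + (0) = sin(θ)^2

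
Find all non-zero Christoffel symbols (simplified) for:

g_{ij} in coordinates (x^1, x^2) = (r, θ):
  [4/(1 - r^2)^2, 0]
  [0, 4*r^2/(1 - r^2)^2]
Using Γ^k_{ij} = (1/2) g^{km} (∂_i g_{mj} + ∂_j g_{mi} - ∂_m g_{ij}); the metric is diagonal, so only the m = k term contributes.
Non-zero symbols (using the symmetry Γ^k_{ij} = Γ^k_{ji}):
Γ^r_{r r} = (1/2) g^{rr} (∂_r g_{rr} + ∂_r g_{rr} - ∂_r g_{rr}) = (1/2)((1 - r^2)^2/4)((16*r/(1 - r^2)^3) + (16*r/(1 - r^2)^3) - (16*r/(1 - r^2)^3)) = 2*r/(1 - r^2)
Γ^r_{θ θ} = (1/2) g^{rr} (∂_θ g_{rθ} + ∂_θ g_{rθ} - ∂_r g_{θθ}) = (1/2)((1 - r^2)^2/4)((0) + (0) - (-8*(r^3 + r)/(r^2 - 1)^3)) = (r^3 + r)/(r^2 - 1)
Γ^θ_{r θ} = (1/2) g^{θθ} (∂_r g_{θθ} + ∂_θ g_{θr} - ∂_θ g_{rθ}) = (1/2)((1 - r^2)^2/(4*r^2))((-8*(r^3 + r)/(r^2 - 1)^3) + (0) - (0)) = (-r^2 - 1)/(r^3 - r)
All other Christoffel symbols are zero.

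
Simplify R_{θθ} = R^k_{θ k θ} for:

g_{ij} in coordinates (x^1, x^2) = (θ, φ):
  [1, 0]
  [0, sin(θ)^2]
Non-zero Christoffel symbols (Γ^k_{ij} = Γ^k_{ji}):
Γ^θ_{φ φ} = -sin(2*θ)/2
Γ^φ_{θ φ} = 1/tan(θ)
R^θ_{θ θ θ} = 0 (a repeated index in an antisymmetric pair)
R^φ_{θ φ θ} = ∂_φ Γ^φ_{θ θ} - ∂_θ Γ^φ_{θ φ} + Γ^φ_{φ m} Γ^m_{θ θ} - Γ^φ_{θ m} Γ^m_{θ φ}
  = (0) - (-1/sin(θ)^2) + (0) - (1/tan(θ)^2) = 1
R_{θθ} = R^θ_{θ θ θ} + R^φ_{θ φ θ} = (0) + (1) = 1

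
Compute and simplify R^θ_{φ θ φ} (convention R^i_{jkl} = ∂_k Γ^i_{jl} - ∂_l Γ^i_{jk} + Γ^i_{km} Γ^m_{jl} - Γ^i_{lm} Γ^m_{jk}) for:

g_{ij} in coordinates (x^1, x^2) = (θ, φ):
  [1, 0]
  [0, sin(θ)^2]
Non-zero Christoffel symbols (Γ^k_{ij} = Γ^k_{ji}):
Γ^θ_{φ φ} = -sin(2*θ)/2
Γ^φ_{θ φ} = 1/tan(θ)
R^θ_{φ θ φ} = ∂_θ Γ^θ_{φ φ} - ∂_φ Γ^θ_{φ θ} + Γ^θ_{θ m} Γ^m_{φ φ} - Γ^θ_{φ m} Γ^m_{φ θ}
  = (-cos(2*θ)) - (0) + (0) - (-cos(θ)^2) = sin(θ)^2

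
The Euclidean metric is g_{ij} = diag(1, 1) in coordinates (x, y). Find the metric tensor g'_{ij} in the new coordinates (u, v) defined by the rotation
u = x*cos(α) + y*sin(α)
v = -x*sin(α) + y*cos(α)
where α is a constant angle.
Invert the transformation: x = u*cos(α) - v*sin(α), y = u*sin(α) + v*cos(α)
g'_{ij} = (∂x^k/∂x'^i)(∂x^l/∂x'^j) g_{kl}; with g_{kl} = δ_{kl} this is Σ_k (∂x^k/∂x'^i)(∂x^k/∂x'^j).
Jacobian: ∂x/∂u = cos(α), ∂x/∂v = -sin(α), ∂y/∂u = sin(α), ∂y/∂v = cos(α)
g'_{uu} = (cos(α))(cos(α)) + (sin(α))(sin(α)) = 1
g'_{uv} = (cos(α))(-sin(α)) + (sin(α))(cos(α)) = 0
g'_{vv} = (-sin(α))(-sin(α)) + (cos(α))(cos(α)) = 1
g'_{ij} = diag(1, 1)
The Euclidean metric is invariant under rotations.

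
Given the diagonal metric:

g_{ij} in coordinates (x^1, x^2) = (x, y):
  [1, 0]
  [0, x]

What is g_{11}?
With x^1 = x, x^2 = y, g_{11} = g_{xx} is the row-1, column-1 entry of the matrix.
g_{11} = 1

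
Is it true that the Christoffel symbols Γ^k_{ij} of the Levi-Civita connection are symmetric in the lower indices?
The Levi-Civita connection is torsion-free, which is exactly Γ^k_{ij} = Γ^k_{ji}.
Yes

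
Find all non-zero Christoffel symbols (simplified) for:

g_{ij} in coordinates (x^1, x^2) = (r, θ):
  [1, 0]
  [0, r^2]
Using Γ^k_{ij} = (1/2) g^{km} (∂_i g_{mj} + ∂_j g_{mi} - ∂_m g_{ij}); the metric is diagonal, so only the m = k term contributes.
Non-zero symbols (using the symmetry Γ^k_{ij} = Γ^k_{ji}):
Γ^r_{θ θ} = (1/2) g^{rr} (∂_θ g_{rθ} + ∂_θ g_{rθ} - ∂_r g_{θθ}) = (1/2)(1)((0) + (0) - (2*r)) = -r
Γ^θ_{r θ} = (1/2) g^{θθ} (∂_r g_{θθ} + ∂_θ g_{θr} - ∂_θ g_{rθ}) = (1/2)(1/r^2)((2*r) + (0) - (0)) = 1/r
All other Christoffel symbols are zero.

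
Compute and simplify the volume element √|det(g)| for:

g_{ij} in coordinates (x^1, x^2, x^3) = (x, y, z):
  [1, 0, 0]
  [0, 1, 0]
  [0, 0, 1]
det(g) = 1
√|det(g)| = 1
Volume element: dV = 1 dx dy dz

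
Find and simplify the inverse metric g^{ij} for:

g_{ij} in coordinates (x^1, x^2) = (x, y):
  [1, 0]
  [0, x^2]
The metric is diagonal, so g^{ij} is diagonal with entries 1/g_{ii}: diag(1, 1/(x^2)).
g^{ij}:
  [1, 0]
  [0, 1/x^2]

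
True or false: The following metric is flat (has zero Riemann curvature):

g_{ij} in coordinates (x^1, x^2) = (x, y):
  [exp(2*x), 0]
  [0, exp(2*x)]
Non-zero Christoffel symbols:
Γ^x_{x x} = 1
Γ^x_{y y} = -1
Γ^y_{x y} = 1
Ricci tensor: R_{xx} = 0, R_{xy} = 0, R_{yy} = 0
All R_{ij} vanish; in 2 dimensions the Riemann tensor is fully determined by the Ricci tensor, so R^i_{jkl} = 0: the metric is flat (curvilinear coordinates on flat space).
True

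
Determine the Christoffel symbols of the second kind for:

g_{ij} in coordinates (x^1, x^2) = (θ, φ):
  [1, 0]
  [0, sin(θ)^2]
Using Γ^k_{ij} = (1/2) g^{km} (∂_i g_{mj} + ∂_j g_{mi} - ∂_m g_{ij}); the metric is diagonal, so only the m = k term contributes.
Non-zero symbols (using the symmetry Γ^k_{ij} = Γ^k_{ji}):
Γ^θ_{φ φ} = (1/2) g^{θθ} (∂_φ g_{θφ} + ∂_φ g_{θφ} - ∂_θ g_{φφ}) = (1/2)(1)((0) + (0) - (sin(2*θ))) = -sin(2*θ)/2
Γ^φ_{θ φ} = (1/2) g^{φφ} (∂_θ g_{φφ} + ∂_φ g_{φθ} - ∂_φ g_{θφ}) = (1/2)(1/sin(θ)^2)((sin(2*θ)) + (0) - (0)) = 1/tan(θ)
All other Christoffel symbols are zero.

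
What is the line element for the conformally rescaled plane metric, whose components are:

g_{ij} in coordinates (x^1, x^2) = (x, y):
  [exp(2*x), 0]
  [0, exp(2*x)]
ds^2 = g_{ij} dx^i dx^j; only the non-zero components contribute.
ds^2 = exp(2*x) dx^2 + exp(2*x) dy^2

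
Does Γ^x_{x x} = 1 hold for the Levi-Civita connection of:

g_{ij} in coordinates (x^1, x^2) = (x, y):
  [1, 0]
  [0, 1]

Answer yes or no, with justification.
Γ^x_{x x} = (1/2) g^{xx} (∂_x g_{xx} + ∂_x g_{xx} - ∂_x g_{xx}) = (1/2)(1)((0) + (0) - (0)) = 0
This differs from the proposed value 1.
No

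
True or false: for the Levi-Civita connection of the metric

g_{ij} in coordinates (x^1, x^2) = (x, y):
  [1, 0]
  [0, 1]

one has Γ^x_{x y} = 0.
Γ^x_{x y} = (1/2) g^{xx} (∂_x g_{xy} + ∂_y g_{xx} - ∂_x g_{xy}) = (1/2)(1)((0) + (0) - (0)) = 0
This equals the proposed value 0.
True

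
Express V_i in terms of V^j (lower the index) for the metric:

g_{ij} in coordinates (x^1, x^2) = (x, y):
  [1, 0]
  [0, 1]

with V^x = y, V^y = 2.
V_i = g_{ij} V^j:
V_x = (1)(y) + (0)(2) = y
V_y = (0)(y) + (1)(2) = 2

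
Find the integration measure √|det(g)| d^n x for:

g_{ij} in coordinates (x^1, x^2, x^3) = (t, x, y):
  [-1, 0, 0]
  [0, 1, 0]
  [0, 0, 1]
det(g) = -1
√|det(g)| = 1
Volume element: dV = 1 dt dx dy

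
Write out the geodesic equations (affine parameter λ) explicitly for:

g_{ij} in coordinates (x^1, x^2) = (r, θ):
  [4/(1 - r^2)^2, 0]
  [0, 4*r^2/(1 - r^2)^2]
Geodesic equation: d^2x^k/dλ^2 + Γ^k_{ij} (dx^i/dλ)(dx^j/dλ) = 0.
Non-zero Christoffel symbols:
Γ^r_{r r} = 2*r/(1 - r^2)
Γ^r_{θ θ} = (r^3 + r)/(r^2 - 1)
Γ^θ_{r θ} = (-r^2 - 1)/(r^3 - r)
Substituting (the symmetric pair Γ^k_{ij}, Γ^k_{ji} combines into a factor 2):
d^2r/dλ^2 + (2*r/(1 - r^2)) (dr/dλ)^2 + ((r^3 + r)/(r^2 - 1)) (dθ/dλ)^2 = 0
d^2θ/dλ^2 + ((-2*r^2 - 2)/(r^3 - r)) (dr/dλ)(dθ/dλ) = 0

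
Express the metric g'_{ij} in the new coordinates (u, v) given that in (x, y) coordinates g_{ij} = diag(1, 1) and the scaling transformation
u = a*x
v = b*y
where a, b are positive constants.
Invert the transformation: x = u/a, y = v/b
g'_{ij} = (∂x^k/∂x'^i)(∂x^l/∂x'^j) g_{kl}; with g_{kl} = δ_{kl} this is Σ_k (∂x^k/∂x'^i)(∂x^k/∂x'^j).
Jacobian: ∂x/∂u = 1/a, ∂x/∂v = 0, ∂y/∂u = 0, ∂y/∂v = 1/b
g'_{uu} = (1/a)(1/a) + (0)(0) = 1/a^2
g'_{uv} = (1/a)(0) + (0)(1/b) = 0
g'_{vv} = (0)(0) + (1/b)(1/b) = 1/b^2
g'_{ij} = diag(1/a^2, 1/b^2)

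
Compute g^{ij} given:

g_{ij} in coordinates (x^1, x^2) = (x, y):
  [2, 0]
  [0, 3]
The metric is diagonal, so g^{ij} is diagonal with entries 1/g_{ii}: diag(1/2, 1/3).
g^{ij}:
  [1/2, 0]
  [0, 1/3]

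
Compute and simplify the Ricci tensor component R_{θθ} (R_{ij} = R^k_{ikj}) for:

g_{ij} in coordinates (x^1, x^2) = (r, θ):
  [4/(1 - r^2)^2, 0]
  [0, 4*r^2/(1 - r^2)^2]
Non-zero Christoffel symbols (Γ^k_{ij} = Γ^k_{ji}):
Γ^r_{r r} = 2*r/(1 - r^2)
Γ^r_{θ θ} = (r^3 + r)/(r^2 - 1)
Γ^θ_{r θ} = (-r^2 - 1)/(r^3 - r)
R^r_{θ r θ} = ∂_r Γ^r_{θ θ} - ∂_θ Γ^r_{θ r} + Γ^r_{r m} Γ^m_{θ θ} - Γ^r_{θ m} Γ^m_{θ r}
  = ((r^4 - 4*r^2 - 1)/(r^2 - 1)^2) - (0) + (-2*r^2*(r^2 + 1)/(r^2 - 1)^2) - (-(r^2 + 1)^2/(r^2 - 1)^2) = -4*r^2/(r^2 - 1)^2
R^θ_{θ θ θ} = 0 (a repeated index in an antisymmetric pair)
R_{θθ} = R^r_{θ r θ} + R^θ_{θ θ θ} = (-4*r^2/(r^2 - 1)^2) + (0) = -4*r^2/(r^2 - 1)^2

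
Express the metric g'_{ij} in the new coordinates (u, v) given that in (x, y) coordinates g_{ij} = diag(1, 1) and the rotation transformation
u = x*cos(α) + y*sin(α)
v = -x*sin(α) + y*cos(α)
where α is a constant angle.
Invert the transformation: x = u*cos(α) - v*sin(α), y = u*sin(α) + v*cos(α)
g'_{ij} = (∂x^k/∂x'^i)(∂x^l/∂x'^j) g_{kl}; with g_{kl} = δ_{kl} this is Σ_k (∂x^k/∂x'^i)(∂x^k/∂x'^j).
Jacobian: ∂x/∂u = cos(α), ∂x/∂v = -sin(α), ∂y/∂u = sin(α), ∂y/∂v = cos(α)
g'_{uu} = (cos(α))(cos(α)) + (sin(α))(sin(α)) = 1
g'_{uv} = (cos(α))(-sin(α)) + (sin(α))(cos(α)) = 0
g'_{vv} = (-sin(α))(-sin(α)) + (cos(α))(cos(α)) = 1
g'_{ij} = diag(1, 1)
The Euclidean metric is invariant under rotations.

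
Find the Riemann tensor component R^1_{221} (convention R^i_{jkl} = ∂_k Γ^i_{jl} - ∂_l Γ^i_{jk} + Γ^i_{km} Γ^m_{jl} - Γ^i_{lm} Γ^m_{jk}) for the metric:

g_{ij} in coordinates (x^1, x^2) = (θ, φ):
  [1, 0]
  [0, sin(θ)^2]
Non-zero Christoffel symbols (Γ^k_{ij} = Γ^k_{ji}):
Γ^θ_{φ φ} = -sin(2*θ)/2
Γ^φ_{θ φ} = 1/tan(θ)
R^θ_{φ φ θ} = ∂_φ Γ^θ_{φ θ} - ∂_θ Γ^θ_{φ φ} + Γ^θ_{φ m} Γ^m_{φ θ} - Γ^θ_{θ m} Γ^m_{φ φ}
  = (0) - (-cos(2*θ)) + (-cos(θ)^2) - (0) = -sin(θ)^2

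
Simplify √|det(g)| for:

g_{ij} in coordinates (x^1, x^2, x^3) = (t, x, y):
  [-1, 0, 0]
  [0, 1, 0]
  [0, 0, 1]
det(g) = -1
√|det(g)| = 1
Volume element: dV = 1 dt dx dy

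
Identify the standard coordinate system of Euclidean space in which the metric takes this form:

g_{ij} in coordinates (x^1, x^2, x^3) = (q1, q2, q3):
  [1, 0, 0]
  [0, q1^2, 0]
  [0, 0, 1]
The line element ds^2 = dq1^2 + q1^2 dq2^2 + dq3^2 is dr^2 + r^2 dθ^2 + dz^2 with q1 = r, q2 = θ, q3 = z.
cylindrical coordinates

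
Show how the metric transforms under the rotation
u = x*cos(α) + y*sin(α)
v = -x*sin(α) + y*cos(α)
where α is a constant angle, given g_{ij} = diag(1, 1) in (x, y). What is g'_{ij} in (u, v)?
Invert the transformation: x = u*cos(α) - v*sin(α), y = u*sin(α) + v*cos(α)
g'_{ij} = (∂x^k/∂x'^i)(∂x^l/∂x'^j) g_{kl}; with g_{kl} = δ_{kl} this is Σ_k (∂x^k/∂x'^i)(∂x^k/∂x'^j).
Jacobian: ∂x/∂u = cos(α), ∂x/∂v = -sin(α), ∂y/∂u = sin(α), ∂y/∂v = cos(α)
g'_{uu} = (cos(α))(cos(α)) + (sin(α))(sin(α)) = 1
g'_{uv} = (cos(α))(-sin(α)) + (sin(α))(cos(α)) = 0
g'_{vv} = (-sin(α))(-sin(α)) + (cos(α))(cos(α)) = 1
g'_{ij} = diag(1, 1)
The Euclidean metric is invariant under rotations.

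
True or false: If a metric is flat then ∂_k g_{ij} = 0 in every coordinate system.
Flatness means R^i_{jkl} = 0; the components can still vary, e.g. the flat plane in polar coordinates has g_{θθ} = r^2.
False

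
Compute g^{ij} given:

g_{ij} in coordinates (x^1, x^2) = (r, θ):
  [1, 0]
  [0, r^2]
The metric is diagonal, so g^{ij} is diagonal with entries 1/g_{ii}: diag(1, 1/(r^2)).
g^{ij}:
  [1, 0]
  [0, 1/r^2]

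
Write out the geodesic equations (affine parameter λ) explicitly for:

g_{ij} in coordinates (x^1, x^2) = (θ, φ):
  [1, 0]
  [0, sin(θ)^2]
Geodesic equation: d^2x^k/dλ^2 + Γ^k_{ij} (dx^i/dλ)(dx^j/dλ) = 0.
Non-zero Christoffel symbols:
Γ^θ_{φ φ} = -sin(2*θ)/2
Γ^φ_{θ φ} = 1/tan(θ)
Substituting (the symmetric pair Γ^k_{ij}, Γ^k_{ji} combines into a factor 2):
d^2θ/dλ^2 - (sin(2*θ)/2) (dφ/dλ)^2 = 0
d^2φ/dλ^2 + (2/tan(θ)) (dθ/dλ)(dφ/dλ) = 0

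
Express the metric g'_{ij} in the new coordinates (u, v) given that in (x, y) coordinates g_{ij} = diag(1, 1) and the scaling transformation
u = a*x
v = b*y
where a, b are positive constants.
Invert the transformation: x = u/a, y = v/b
g'_{ij} = (∂x^k/∂x'^i)(∂x^l/∂x'^j) g_{kl}; with g_{kl} = δ_{kl} this is Σ_k (∂x^k/∂x'^i)(∂x^k/∂x'^j).
Jacobian: ∂x/∂u = 1/a, ∂x/∂v = 0, ∂y/∂u = 0, ∂y/∂v = 1/b
g'_{uu} = (1/a)(1/a) + (0)(0) = 1/a^2
g'_{uv} = (1/a)(0) + (0)(1/b) = 0
g'_{vv} = (0)(0) + (1/b)(1/b) = 1/b^2
g'_{ij} = diag(1/a^2, 1/b^2)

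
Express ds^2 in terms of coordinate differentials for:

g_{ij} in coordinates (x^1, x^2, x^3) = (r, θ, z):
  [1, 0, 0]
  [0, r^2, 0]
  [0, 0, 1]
ds^2 = g_{ij} dx^i dx^j; only the non-zero components contribute.
ds^2 = dr^2 + r^2 dθ^2 + dz^2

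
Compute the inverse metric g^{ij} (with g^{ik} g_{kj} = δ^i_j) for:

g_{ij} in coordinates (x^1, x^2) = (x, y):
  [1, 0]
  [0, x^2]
The metric is diagonal, so g^{ij} is diagonal with entries 1/g_{ii}: diag(1, 1/(x^2)).
g^{ij}:
  [1, 0]
  [0, 1/x^2]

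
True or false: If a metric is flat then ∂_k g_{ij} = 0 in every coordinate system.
Flatness means R^i_{jkl} = 0; the components can still vary, e.g. the flat plane in polar coordinates has g_{θθ} = r^2.
False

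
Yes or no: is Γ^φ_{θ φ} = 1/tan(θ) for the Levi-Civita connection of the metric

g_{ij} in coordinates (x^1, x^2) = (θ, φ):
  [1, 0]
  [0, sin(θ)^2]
Γ^φ_{θ φ} = (1/2) g^{φφ} (∂_θ g_{φφ} + ∂_φ g_{φθ} - ∂_φ g_{θφ}) = (1/2)(1/sin(θ)^2)((sin(2*θ)) + (0) - (0)) = 1/tan(θ)
This equals the proposed value 1/tan(θ).
Yes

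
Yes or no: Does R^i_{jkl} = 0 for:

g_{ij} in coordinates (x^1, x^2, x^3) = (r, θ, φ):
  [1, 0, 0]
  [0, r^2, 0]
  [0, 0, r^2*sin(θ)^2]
Non-zero Christoffel symbols:
Γ^r_{θ θ} = -r
Γ^r_{φ φ} = -r*sin(θ)^2
Γ^θ_{r θ} = 1/r
Γ^θ_{φ φ} = -sin(2*θ)/2
Γ^φ_{r φ} = 1/r
Γ^φ_{θ φ} = 1/tan(θ)
Ricci tensor: R_{rr} = 0, R_{rθ} = 0, R_{rφ} = 0, R_{θθ} = 0, R_{θφ} = 0, R_{φφ} = 0
All R_{ij} vanish; in 3 dimensions the Riemann tensor is fully determined by the Ricci tensor, so R^i_{jkl} = 0: the metric is flat (curvilinear coordinates on flat space).
Yes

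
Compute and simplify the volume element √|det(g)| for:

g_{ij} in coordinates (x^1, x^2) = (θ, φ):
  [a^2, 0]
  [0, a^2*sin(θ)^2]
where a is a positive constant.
det(g) = a^4*sin(θ)^2
√|det(g)| = a^2*sin(θ) (taking 0 < θ < π so that |sin(θ)| = sin(θ))
Volume element: dV = a^2*sin(θ) dθ dφ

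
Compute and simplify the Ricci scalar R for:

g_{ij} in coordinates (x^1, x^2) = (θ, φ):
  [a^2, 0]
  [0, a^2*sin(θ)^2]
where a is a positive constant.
Non-zero Christoffel symbols (Γ^k_{ij} = Γ^k_{ji}):
Γ^θ_{φ φ} = -sin(2*θ)/2
Γ^φ_{θ φ} = 1/tan(θ)
Ricci tensor (R_{ij} = R^k_{ikj}): R_{θθ} = 1, R_{θφ} = 0, R_{φφ} = sin(θ)^2
Inverse metric: g^{θθ} = 1/a^2, g^{φφ} = 1/(a^2*sin(θ)^2)
R = g^{ij} R_{ij} = (1/a^2)(1) + (1/(a^2*sin(θ)^2))(sin(θ)^2) = 2/a^2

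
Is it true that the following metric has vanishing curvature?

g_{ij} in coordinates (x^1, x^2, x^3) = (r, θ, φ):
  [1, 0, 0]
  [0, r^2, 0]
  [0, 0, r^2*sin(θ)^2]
Non-zero Christoffel symbols:
Γ^r_{θ θ} = -r
Γ^r_{φ φ} = -r*sin(θ)^2
Γ^θ_{r θ} = 1/r
Γ^θ_{φ φ} = -sin(2*θ)/2
Γ^φ_{r φ} = 1/r
Γ^φ_{θ φ} = 1/tan(θ)
Ricci tensor: R_{rr} = 0, R_{rθ} = 0, R_{rφ} = 0, R_{θθ} = 0, R_{θφ} = 0, R_{φφ} = 0
All R_{ij} vanish; in 3 dimensions the Riemann tensor is fully determined by the Ricci tensor, so R^i_{jkl} = 0: the metric is flat (curvilinear coordinates on flat space).
Yes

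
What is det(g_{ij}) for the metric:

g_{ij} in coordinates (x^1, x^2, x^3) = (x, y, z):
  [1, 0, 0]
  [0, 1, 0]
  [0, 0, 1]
Diagonal metric: det(g) = g_{11}·g_{22}·g_{33}
= (1)·(1)·(1)
det(g) = 1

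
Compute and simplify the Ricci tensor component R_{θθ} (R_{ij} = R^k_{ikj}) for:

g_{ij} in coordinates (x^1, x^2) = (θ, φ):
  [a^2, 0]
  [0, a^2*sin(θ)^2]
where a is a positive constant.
Non-zero Christoffel symbols (Γ^k_{ij} = Γ^k_{ji}):
Γ^θ_{φ φ} = -sin(2*θ)/2
Γ^φ_{θ φ} = 1/tan(θ)
R^θ_{θ θ θ} = 0 (a repeated index in an antisymmetric pair)
R^φ_{θ φ θ} = ∂_φ Γ^φ_{θ θ} - ∂_θ Γ^φ_{θ φ} + Γ^φ_{φ m} Γ^m_{θ θ} - Γ^φ_{θ m} Γ^m_{θ φ}
  = (0) - (-1/sin(θ)^2) + (0) - (1/tan(θ)^2) = 1
R_{θθ} = R^θ_{θ θ θ} + R^φ_{θ φ θ} = (0) + (1) = 1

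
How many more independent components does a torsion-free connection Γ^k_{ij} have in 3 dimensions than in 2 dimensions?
Independent components in n dimensions: n × n(n+1)/2 = n^2(n+1)/2.
3D: 3 × 6 = 18
2D: 2 × 3 = 6
Difference = 18 - 6 = 12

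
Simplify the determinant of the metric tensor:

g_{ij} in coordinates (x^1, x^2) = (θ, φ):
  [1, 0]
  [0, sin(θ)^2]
For a 2×2 metric: det(g) = g_{11}·g_{22} - g_{12}·g_{21}
= (1)·(sin(θ)^2) - (0)·(0)
= sin(θ)^2 - 0
det(g) = sin(θ)^2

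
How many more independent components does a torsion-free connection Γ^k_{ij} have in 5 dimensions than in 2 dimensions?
Independent components in n dimensions: n × n(n+1)/2 = n^2(n+1)/2.
5D: 5 × 15 = 75
2D: 2 × 3 = 6
Difference = 75 - 6 = 69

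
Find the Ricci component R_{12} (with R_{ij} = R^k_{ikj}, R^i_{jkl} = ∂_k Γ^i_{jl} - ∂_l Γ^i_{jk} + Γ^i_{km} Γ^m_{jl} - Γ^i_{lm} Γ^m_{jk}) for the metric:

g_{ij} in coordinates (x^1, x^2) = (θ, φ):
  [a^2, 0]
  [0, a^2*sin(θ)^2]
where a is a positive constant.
Non-zero Christoffel symbols (Γ^k_{ij} = Γ^k_{ji}):
Γ^θ_{φ φ} = -sin(2*θ)/2
Γ^φ_{θ φ} = 1/tan(θ)
R^θ_{θ θ φ} = 0 (a repeated index in an antisymmetric pair)
R^φ_{θ φ φ} = 0 (a repeated index in an antisymmetric pair)
R_{θφ} = R^θ_{θ θ φ} + R^φ_{θ φ φ} = (0) + (0) = 0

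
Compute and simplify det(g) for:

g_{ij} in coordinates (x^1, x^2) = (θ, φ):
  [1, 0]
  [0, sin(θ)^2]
For a 2×2 metric: det(g) = g_{11}·g_{22} - g_{12}·g_{21}
= (1)·(sin(θ)^2) - (0)·(0)
= sin(θ)^2 - 0
det(g) = sin(θ)^2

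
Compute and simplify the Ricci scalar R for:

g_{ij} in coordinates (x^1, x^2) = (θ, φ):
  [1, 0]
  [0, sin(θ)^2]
Non-zero Christoffel symbols (Γ^k_{ij} = Γ^k_{ji}):
Γ^θ_{φ φ} = -sin(2*θ)/2
Γ^φ_{θ φ} = 1/tan(θ)
Ricci tensor (R_{ij} = R^k_{ikj}): R_{θθ} = 1, R_{θφ} = 0, R_{φφ} = sin(θ)^2
Inverse metric: g^{θθ} = 1, g^{φφ} = 1/sin(θ)^2
R = g^{ij} R_{ij} = (1)(1) + (1/sin(θ)^2)(sin(θ)^2) = 2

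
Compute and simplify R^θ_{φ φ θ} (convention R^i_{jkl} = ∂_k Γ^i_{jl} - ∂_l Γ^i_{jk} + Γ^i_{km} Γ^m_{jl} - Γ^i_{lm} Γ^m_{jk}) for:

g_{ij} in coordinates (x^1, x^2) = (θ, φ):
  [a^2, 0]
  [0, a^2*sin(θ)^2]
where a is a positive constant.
Non-zero Christoffel symbols (Γ^k_{ij} = Γ^k_{ji}):
Γ^θ_{φ φ} = -sin(2*θ)/2
Γ^φ_{θ φ} = 1/tan(θ)
R^θ_{φ φ θ} = ∂_φ Γ^θ_{φ θ} - ∂_θ Γ^θ_{φ φ} + Γ^θ_{φ m} Γ^m_{φ θ} - Γ^θ_{θ m} Γ^m_{φ φ}
  = (0) - (-cos(2*θ)) + (-cos(θ)^2) - (0) = -sin(θ)^2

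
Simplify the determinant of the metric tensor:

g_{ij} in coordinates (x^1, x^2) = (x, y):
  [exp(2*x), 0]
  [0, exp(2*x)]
For a 2×2 metric: det(g) = g_{11}·g_{22} - g_{12}·g_{21}
= (exp(2*x))·(exp(2*x)) - (0)·(0)
= exp(4*x) - 0
det(g) = exp(4*x)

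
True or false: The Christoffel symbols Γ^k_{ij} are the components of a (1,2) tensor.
Under a change of coordinates Γ picks up an inhomogeneous term ∂²x/∂x'∂x'; e.g. Γ = 0 in Cartesian coordinates but Γ^r_{θθ} = -r in polar coordinates on the same flat plane.
False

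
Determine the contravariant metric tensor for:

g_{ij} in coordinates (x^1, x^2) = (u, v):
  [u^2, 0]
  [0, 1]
The metric is diagonal, so g^{ij} is diagonal with entries 1/g_{ii}: diag(1/(u^2), 1).
g^{ij}:
  [1/u^2, 0]
  [0, 1]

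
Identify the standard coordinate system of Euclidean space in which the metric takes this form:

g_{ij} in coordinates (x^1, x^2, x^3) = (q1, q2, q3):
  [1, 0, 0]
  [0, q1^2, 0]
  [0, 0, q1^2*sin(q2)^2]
The line element ds^2 = dq1^2 + q1^2 dq2^2 + q1^2 sin(q2)^2 dq3^2 is dr^2 + r^2 dθ^2 + r^2 sin(θ)^2 dφ^2 with q1 = r, q2 = θ, q3 = φ.
spherical coordinates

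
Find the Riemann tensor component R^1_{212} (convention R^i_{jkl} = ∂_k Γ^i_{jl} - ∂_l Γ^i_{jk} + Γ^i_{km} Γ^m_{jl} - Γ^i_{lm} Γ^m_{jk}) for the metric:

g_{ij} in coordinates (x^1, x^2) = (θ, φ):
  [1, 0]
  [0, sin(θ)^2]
Non-zero Christoffel symbols (Γ^k_{ij} = Γ^k_{ji}):
Γ^θ_{φ φ} = -sin(2*θ)/2
Γ^φ_{θ φ} = 1/tan(θ)
R^θ_{φ θ φ} = ∂_θ Γ^θ_{φ φ} - ∂_φ Γ^θ_{φ θ} + Γ^θ_{θ m} Γ^m_{φ φ} - Γ^θ_{φ m} Γ^m_{φ θ}
  = (-cos(2*θ)) - (0) + (0) - (-cos(θ)^2) = sin(θ)^2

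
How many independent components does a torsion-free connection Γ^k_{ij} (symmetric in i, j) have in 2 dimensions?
Γ^k_{ij} has n choices for the upper index and n(n+1)/2 independent symmetric lower index pairs.
Total = 2 × 2×3/2 = 2 × 3 = 6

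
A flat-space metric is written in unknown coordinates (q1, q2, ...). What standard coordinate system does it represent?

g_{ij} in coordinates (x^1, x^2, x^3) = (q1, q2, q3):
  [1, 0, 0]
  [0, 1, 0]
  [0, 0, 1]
All components are constant and the metric is the identity, i.e. orthonormal rectilinear coordinates.
Cartesian (3D) coordinates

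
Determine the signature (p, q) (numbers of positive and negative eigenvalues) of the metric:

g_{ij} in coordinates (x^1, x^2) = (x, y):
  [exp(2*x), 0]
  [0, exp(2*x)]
The metric is diagonal, so its eigenvalues are the diagonal entries: exp(2*x), exp(2*x) (at a generic point, where coordinate-dependent entries are positive).
2 positive, 0 negative.
(2, 0) - Riemannian (positive definite)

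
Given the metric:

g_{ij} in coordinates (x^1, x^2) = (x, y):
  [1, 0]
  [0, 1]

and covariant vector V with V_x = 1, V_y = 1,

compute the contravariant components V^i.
Inverse metric (diagonal): g^{xx} = 1, g^{yy} = 1
V^i = g^{ij} V_j:
V^x = (1)(1) + (0)(1) = 1
V^y = (0)(1) + (1)(1) = 1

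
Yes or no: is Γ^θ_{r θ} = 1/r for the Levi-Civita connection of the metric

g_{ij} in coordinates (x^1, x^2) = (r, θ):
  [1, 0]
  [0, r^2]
Γ^θ_{r θ} = (1/2) g^{θθ} (∂_r g_{θθ} + ∂_θ g_{θr} - ∂_θ g_{rθ}) = (1/2)(1/r^2)((2*r) + (0) - (0)) = 1/r
This equals the proposed value 1/r.
Yes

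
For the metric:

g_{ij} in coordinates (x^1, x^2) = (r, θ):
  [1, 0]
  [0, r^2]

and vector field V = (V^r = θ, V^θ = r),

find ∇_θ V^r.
Non-zero Christoffel symbols:
Γ^r_{θ θ} = -r
Γ^θ_{r θ} = 1/r
∇_θ V^r = ∂_θ V^r + Γ^r_{θ j} V^j
  = (1) + (0)(θ) + (-r)(r)
  = 1 - r^2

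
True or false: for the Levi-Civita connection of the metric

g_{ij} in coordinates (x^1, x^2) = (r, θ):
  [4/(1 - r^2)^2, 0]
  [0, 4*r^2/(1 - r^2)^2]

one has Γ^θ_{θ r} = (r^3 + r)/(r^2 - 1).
Γ^θ_{θ r} = (1/2) g^{θθ} (∂_θ g_{θr} + ∂_r g_{θθ} - ∂_θ g_{θr}) = (1/2)((1 - r^2)^2/(4*r^2))((0) + (-8*(r^3 + r)/(r^2 - 1)^3) - (0)) = (-r^2 - 1)/(r^3 - r)
This differs from the proposed value (r^3 + r)/(r^2 - 1).
False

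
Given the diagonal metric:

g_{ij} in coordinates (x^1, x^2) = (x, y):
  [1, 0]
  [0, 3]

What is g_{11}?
With x^1 = x, x^2 = y, g_{11} = g_{xx} is the row-1, column-1 entry of the matrix.
g_{11} = 1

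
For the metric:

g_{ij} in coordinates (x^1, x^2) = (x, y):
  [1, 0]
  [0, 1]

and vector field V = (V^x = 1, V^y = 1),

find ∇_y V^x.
All Christoffel symbols are zero.
∇_y V^x = ∂_y V^x + Γ^x_{y j} V^j
  = (0) + (0)(1) + (0)(1)
  = 0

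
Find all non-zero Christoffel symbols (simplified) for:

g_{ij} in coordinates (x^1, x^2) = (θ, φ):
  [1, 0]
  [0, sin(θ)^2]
Using Γ^k_{ij} = (1/2) g^{km} (∂_i g_{mj} + ∂_j g_{mi} - ∂_m g_{ij}); the metric is diagonal, so only the m = k term contributes.
Non-zero symbols (using the symmetry Γ^k_{ij} = Γ^k_{ji}):
Γ^θ_{φ φ} = (1/2) g^{θθ} (∂_φ g_{θφ} + ∂_φ g_{θφ} - ∂_θ g_{φφ}) = (1/2)(1)((0) + (0) - (sin(2*θ))) = -sin(2*θ)/2
Γ^φ_{θ φ} = (1/2) g^{φφ} (∂_θ g_{φφ} + ∂_φ g_{φθ} - ∂_φ g_{θφ}) = (1/2)(1/sin(θ)^2)((sin(2*θ)) + (0) - (0)) = 1/tan(θ)
All other Christoffel symbols are zero.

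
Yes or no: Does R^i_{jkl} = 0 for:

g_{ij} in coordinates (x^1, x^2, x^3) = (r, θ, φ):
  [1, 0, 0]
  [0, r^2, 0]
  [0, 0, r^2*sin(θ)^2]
Non-zero Christoffel symbols:
Γ^r_{θ θ} = -r
Γ^r_{φ φ} = -r*sin(θ)^2
Γ^θ_{r θ} = 1/r
Γ^θ_{φ φ} = -sin(2*θ)/2
Γ^φ_{r φ} = 1/r
Γ^φ_{θ φ} = 1/tan(θ)
Ricci tensor: R_{rr} = 0, R_{rθ} = 0, R_{rφ} = 0, R_{θθ} = 0, R_{θφ} = 0, R_{φφ} = 0
All R_{ij} vanish; in 3 dimensions the Riemann tensor is fully determined by the Ricci tensor, so R^i_{jkl} = 0: the metric is flat (curvilinear coordinates on flat space).
Yes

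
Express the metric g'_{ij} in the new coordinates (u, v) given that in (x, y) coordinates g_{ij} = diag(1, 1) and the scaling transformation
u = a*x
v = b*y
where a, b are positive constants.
Invert the transformation: x = u/a, y = v/b
g'_{ij} = (∂x^k/∂x'^i)(∂x^l/∂x'^j) g_{kl}; with g_{kl} = δ_{kl} this is Σ_k (∂x^k/∂x'^i)(∂x^k/∂x'^j).
Jacobian: ∂x/∂u = 1/a, ∂x/∂v = 0, ∂y/∂u = 0, ∂y/∂v = 1/b
g'_{uu} = (1/a)(1/a) + (0)(0) = 1/a^2
g'_{uv} = (1/a)(0) + (0)(1/b) = 0
g'_{vv} = (0)(0) + (1/b)(1/b) = 1/b^2
g'_{ij} = diag(1/a^2, 1/b^2)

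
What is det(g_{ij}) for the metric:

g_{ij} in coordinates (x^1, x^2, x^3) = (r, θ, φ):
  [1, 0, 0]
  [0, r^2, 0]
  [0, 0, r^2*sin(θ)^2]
Diagonal metric: det(g) = g_{11}·g_{22}·g_{33}
= (1)·(r^2)·(r^2*sin(θ)^2)
det(g) = r^4*sin(θ)^2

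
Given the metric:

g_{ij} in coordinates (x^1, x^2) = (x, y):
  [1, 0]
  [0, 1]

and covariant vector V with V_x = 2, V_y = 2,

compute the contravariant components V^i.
Inverse metric (diagonal): g^{xx} = 1, g^{yy} = 1
V^i = g^{ij} V_j:
V^x = (1)(2) + (0)(2) = 2
V^y = (0)(2) + (1)(2) = 2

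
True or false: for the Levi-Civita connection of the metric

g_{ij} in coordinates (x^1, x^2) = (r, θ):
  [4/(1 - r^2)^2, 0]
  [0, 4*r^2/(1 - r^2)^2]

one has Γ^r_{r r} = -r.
Γ^r_{r r} = (1/2) g^{rr} (∂_r g_{rr} + ∂_r g_{rr} - ∂_r g_{rr}) = (1/2)((1 - r^2)^2/4)((16*r/(1 - r^2)^3) + (16*r/(1 - r^2)^3) - (16*r/(1 - r^2)^3)) = 2*r/(1 - r^2)
This differs from the proposed value -r.
False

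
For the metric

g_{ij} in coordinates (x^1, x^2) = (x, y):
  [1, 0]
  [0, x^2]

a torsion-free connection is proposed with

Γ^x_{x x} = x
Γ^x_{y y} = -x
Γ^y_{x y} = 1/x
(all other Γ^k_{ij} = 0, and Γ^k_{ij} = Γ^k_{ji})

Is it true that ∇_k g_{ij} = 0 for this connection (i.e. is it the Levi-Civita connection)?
Using ∇_k g_{ij} = ∂_k g_{ij} - Γ^m_{ki} g_{mj} - Γ^m_{kj} g_{im}:
∇_x g_{xx} = (0) - (x) - (x) = -2*x ≠ 0
So the connection is not metric compatible (it is not the Levi-Civita connection).
No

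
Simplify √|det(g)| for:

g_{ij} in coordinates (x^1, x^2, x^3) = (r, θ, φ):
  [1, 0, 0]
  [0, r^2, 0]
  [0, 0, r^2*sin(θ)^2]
det(g) = r^4*sin(θ)^2
√|det(g)| = r^2*sin(θ) (taking 0 < θ < π so that |sin(θ)| = sin(θ))
Volume element: dV = r^2*sin(θ) dr dθ dφ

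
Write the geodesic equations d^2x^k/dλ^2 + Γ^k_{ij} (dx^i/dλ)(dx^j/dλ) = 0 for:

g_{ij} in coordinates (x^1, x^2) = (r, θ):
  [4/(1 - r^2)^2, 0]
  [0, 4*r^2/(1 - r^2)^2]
Geodesic equation: d^2x^k/dλ^2 + Γ^k_{ij} (dx^i/dλ)(dx^j/dλ) = 0.
Non-zero Christoffel symbols:
Γ^r_{r r} = 2*r/(1 - r^2)
Γ^r_{θ θ} = (r^3 + r)/(r^2 - 1)
Γ^θ_{r θ} = (-r^2 - 1)/(r^3 - r)
Substituting (the symmetric pair Γ^k_{ij}, Γ^k_{ji} combines into a factor 2):
d^2r/dλ^2 + (2*r/(1 - r^2)) (dr/dλ)^2 + ((r^3 + r)/(r^2 - 1)) (dθ/dλ)^2 = 0
d^2θ/dλ^2 + ((-2*r^2 - 2)/(r^3 - r)) (dr/dλ)(dθ/dλ) = 0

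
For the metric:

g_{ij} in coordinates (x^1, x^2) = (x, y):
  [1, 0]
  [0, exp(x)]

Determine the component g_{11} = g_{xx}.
With x^1 = x, x^2 = y, g_{11} = g_{xx} is the row-1, column-1 entry of the matrix.
g_{11} = 1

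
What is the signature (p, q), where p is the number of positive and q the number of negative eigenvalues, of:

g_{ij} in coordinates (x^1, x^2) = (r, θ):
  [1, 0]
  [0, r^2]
The metric is diagonal, so its eigenvalues are the diagonal entries: 1, r^2 (at a generic point, where coordinate-dependent entries are positive).
2 positive, 0 negative.
(2, 0) - Riemannian (positive definite)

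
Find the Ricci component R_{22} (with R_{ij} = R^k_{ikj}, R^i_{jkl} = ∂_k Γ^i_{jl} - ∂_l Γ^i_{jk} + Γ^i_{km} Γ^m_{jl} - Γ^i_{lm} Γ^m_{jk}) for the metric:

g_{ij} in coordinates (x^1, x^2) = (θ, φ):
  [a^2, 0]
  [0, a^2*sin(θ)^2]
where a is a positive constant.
Non-zero Christoffel symbols (Γ^k_{ij} = Γ^k_{ji}):
Γ^θ_{φ φ} = -sin(2*θ)/2
Γ^φ_{θ φ} = 1/tan(θ)
R^θ_{φ θ φ} = ∂_θ Γ^θ_{φ φ} - ∂_φ Γ^θ_{φ θ} + Γ^θ_{θ m} Γ^m_{φ φ} - Γ^θ_{φ m} Γ^m_{φ θ}
  = (-cos(2*θ)) - (0) + (0) - (-cos(θ)^2) = sin(θ)^2
R^φ_{φ φ φ} = 0 (a repeated index in an antisymmetric pair)
R_{φφ} = R^θ_{φ θ φ} + R^φ_{φ φ φ} = (sin(θ)^2) + (0) = sin(θ)^2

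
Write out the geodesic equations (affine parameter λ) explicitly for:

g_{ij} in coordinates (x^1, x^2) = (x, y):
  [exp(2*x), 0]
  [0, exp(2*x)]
Geodesic equation: d^2x^k/dλ^2 + Γ^k_{ij} (dx^i/dλ)(dx^j/dλ) = 0.
Non-zero Christoffel symbols:
Γ^x_{x x} = 1
Γ^x_{y y} = -1
Γ^y_{x y} = 1
Substituting (the symmetric pair Γ^k_{ij}, Γ^k_{ji} combines into a factor 2):
d^2x/dλ^2 + (dx/dλ)^2 - (dy/dλ)^2 = 0
d^2y/dλ^2 + 2 (dx/dλ)(dy/dλ) = 0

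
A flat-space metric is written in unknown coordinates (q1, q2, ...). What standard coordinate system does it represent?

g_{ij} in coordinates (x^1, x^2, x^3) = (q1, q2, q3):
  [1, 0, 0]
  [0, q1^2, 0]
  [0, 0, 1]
The line element ds^2 = dq1^2 + q1^2 dq2^2 + dq3^2 is dr^2 + r^2 dθ^2 + dz^2 with q1 = r, q2 = θ, q3 = z.
cylindrical coordinates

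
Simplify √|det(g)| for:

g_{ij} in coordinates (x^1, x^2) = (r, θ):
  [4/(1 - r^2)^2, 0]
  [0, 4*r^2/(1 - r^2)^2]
det(g) = 16*r^2/(1 - r^2)^4
√|det(g)| = 4*r/(r^2 - 1)^2
Volume element: dV = 4*r/(r^2 - 1)^2 dr dθ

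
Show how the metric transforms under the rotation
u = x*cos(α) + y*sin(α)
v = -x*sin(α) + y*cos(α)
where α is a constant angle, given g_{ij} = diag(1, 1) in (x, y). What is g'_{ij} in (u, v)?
Invert the transformation: x = u*cos(α) - v*sin(α), y = u*sin(α) + v*cos(α)
g'_{ij} = (∂x^k/∂x'^i)(∂x^l/∂x'^j) g_{kl}; with g_{kl} = δ_{kl} this is Σ_k (∂x^k/∂x'^i)(∂x^k/∂x'^j).
Jacobian: ∂x/∂u = cos(α), ∂x/∂v = -sin(α), ∂y/∂u = sin(α), ∂y/∂v = cos(α)
g'_{uu} = (cos(α))(cos(α)) + (sin(α))(sin(α)) = 1
g'_{uv} = (cos(α))(-sin(α)) + (sin(α))(cos(α)) = 0
g'_{vv} = (-sin(α))(-sin(α)) + (cos(α))(cos(α)) = 1
g'_{ij} = diag(1, 1)
The Euclidean metric is invariant under rotations.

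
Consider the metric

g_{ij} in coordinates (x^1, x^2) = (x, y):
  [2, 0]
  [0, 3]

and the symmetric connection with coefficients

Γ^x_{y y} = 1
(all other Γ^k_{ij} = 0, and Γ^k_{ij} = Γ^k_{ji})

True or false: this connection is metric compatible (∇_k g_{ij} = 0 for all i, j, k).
Using ∇_k g_{ij} = ∂_k g_{ij} - Γ^m_{ki} g_{mj} - Γ^m_{kj} g_{im}:
∇_y g_{xy} = (0) - (0) - (2) = -2 ≠ 0
So the connection is not metric compatible (it is not the Levi-Civita connection).
False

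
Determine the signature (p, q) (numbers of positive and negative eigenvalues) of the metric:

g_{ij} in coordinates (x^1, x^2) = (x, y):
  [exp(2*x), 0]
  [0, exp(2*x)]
The metric is diagonal, so its eigenvalues are the diagonal entries: exp(2*x), exp(2*x) (at a generic point, where coordinate-dependent entries are positive).
2 positive, 0 negative.
(2, 0) - Riemannian (positive definite)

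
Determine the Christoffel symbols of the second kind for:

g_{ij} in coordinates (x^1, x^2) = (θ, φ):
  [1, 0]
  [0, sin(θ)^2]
Using Γ^k_{ij} = (1/2) g^{km} (∂_i g_{mj} + ∂_j g_{mi} - ∂_m g_{ij}); the metric is diagonal, so only the m = k term contributes.
Non-zero symbols (using the symmetry Γ^k_{ij} = Γ^k_{ji}):
Γ^θ_{φ φ} = (1/2) g^{θθ} (∂_φ g_{θφ} + ∂_φ g_{θφ} - ∂_θ g_{φφ}) = (1/2)(1)((0) + (0) - (sin(2*θ))) = -sin(2*θ)/2
Γ^φ_{θ φ} = (1/2) g^{φφ} (∂_θ g_{φφ} + ∂_φ g_{φθ} - ∂_φ g_{θφ}) = (1/2)(1/sin(θ)^2)((sin(2*θ)) + (0) - (0)) = 1/tan(θ)
All other Christoffel symbols are zero.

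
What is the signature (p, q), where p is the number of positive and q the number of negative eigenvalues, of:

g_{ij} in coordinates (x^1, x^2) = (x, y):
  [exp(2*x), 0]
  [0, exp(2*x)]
The metric is diagonal, so its eigenvalues are the diagonal entries: exp(2*x), exp(2*x) (at a generic point, where coordinate-dependent entries are positive).
2 positive, 0 negative.
(2, 0) - Riemannian (positive definite)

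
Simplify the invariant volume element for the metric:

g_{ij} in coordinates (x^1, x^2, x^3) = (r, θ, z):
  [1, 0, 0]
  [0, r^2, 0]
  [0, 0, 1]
det(g) = r^2
√|det(g)| = r
Volume element: dV = r dr dθ dz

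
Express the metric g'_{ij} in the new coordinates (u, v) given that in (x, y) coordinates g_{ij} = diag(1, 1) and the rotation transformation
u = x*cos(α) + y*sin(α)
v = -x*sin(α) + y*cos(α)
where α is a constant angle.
Invert the transformation: x = u*cos(α) - v*sin(α), y = u*sin(α) + v*cos(α)
g'_{ij} = (∂x^k/∂x'^i)(∂x^l/∂x'^j) g_{kl}; with g_{kl} = δ_{kl} this is Σ_k (∂x^k/∂x'^i)(∂x^k/∂x'^j).
Jacobian: ∂x/∂u = cos(α), ∂x/∂v = -sin(α), ∂y/∂u = sin(α), ∂y/∂v = cos(α)
g'_{uu} = (cos(α))(cos(α)) + (sin(α))(sin(α)) = 1
g'_{uv} = (cos(α))(-sin(α)) + (sin(α))(cos(α)) = 0
g'_{vv} = (-sin(α))(-sin(α)) + (cos(α))(cos(α)) = 1
g'_{ij} = diag(1, 1)
The Euclidean metric is invariant under rotations.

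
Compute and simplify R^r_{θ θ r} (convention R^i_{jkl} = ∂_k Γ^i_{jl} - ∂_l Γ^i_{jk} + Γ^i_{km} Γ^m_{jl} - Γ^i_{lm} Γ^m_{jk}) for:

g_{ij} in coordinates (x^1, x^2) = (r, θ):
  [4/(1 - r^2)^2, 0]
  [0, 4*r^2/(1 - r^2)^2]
Non-zero Christoffel symbols (Γ^k_{ij} = Γ^k_{ji}):
Γ^r_{r r} = 2*r/(1 - r^2)
Γ^r_{θ θ} = (r^3 + r)/(r^2 - 1)
Γ^θ_{r θ} = (-r^2 - 1)/(r^3 - r)
R^r_{θ θ r} = ∂_θ Γ^r_{θ r} - ∂_r Γ^r_{θ θ} + Γ^r_{θ m} Γ^m_{θ r} - Γ^r_{r m} Γ^m_{θ θ}
  = (0) - ((r^4 - 4*r^2 - 1)/(r^2 - 1)^2) + (-(r^2 + 1)^2/(r^2 - 1)^2) - (-2*r^2*(r^2 + 1)/(r^2 - 1)^2) = 4*r^2/(r^2 - 1)^2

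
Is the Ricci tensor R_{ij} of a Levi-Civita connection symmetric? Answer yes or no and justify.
R_{ij} = R^k_{ikj}; the pair symmetry R_{kilj} = R_{ljki} gives R_{ij} = R_{ji}.
Yes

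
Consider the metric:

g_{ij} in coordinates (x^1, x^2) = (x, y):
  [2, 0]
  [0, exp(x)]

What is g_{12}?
With x^1 = x, x^2 = y, g_{12} = g_{xy} is the row-1, column-2 entry of the matrix.
g_{12} = 0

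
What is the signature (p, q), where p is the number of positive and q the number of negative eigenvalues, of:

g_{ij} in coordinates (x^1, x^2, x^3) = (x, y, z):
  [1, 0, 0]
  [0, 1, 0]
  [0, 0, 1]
The metric is diagonal, so its eigenvalues are the diagonal entries: 1, 1, 1 (at a generic point, where coordinate-dependent entries are positive).
3 positive, 0 negative.
(3, 0) - Riemannian (positive definite)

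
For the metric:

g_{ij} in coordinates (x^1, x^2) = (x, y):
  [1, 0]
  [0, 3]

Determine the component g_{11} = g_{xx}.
With x^1 = x, x^2 = y, g_{11} = g_{xx} is the row-1, column-1 entry of the matrix.
g_{11} = 1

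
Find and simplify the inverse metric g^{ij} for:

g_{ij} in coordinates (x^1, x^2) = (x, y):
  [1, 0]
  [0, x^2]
The metric is diagonal, so g^{ij} is diagonal with entries 1/g_{ii}: diag(1, 1/(x^2)).
g^{ij}:
  [1, 0]
  [0, 1/x^2]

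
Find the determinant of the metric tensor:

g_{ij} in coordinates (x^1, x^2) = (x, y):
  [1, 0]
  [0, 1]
For a 2×2 metric: det(g) = g_{11}·g_{22} - g_{12}·g_{21}
= (1)·(1) - (0)·(0)
= 1 - 0
det(g) = 1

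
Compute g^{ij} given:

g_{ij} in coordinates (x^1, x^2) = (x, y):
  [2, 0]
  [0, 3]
The metric is diagonal, so g^{ij} is diagonal with entries 1/g_{ii}: diag(1/2, 1/3).
g^{ij}:
  [1/2, 0]
  [0, 1/3]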